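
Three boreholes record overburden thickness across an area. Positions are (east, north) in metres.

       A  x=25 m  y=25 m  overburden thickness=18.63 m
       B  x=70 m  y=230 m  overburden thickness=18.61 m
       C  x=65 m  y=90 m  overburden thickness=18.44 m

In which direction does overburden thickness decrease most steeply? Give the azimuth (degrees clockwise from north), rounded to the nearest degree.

With d = a·x + b·y + c and A as origin, the differences give:
  45·a + 205·b = -0.02
  40·a + 65·b = -0.19
Eliminate b (×65 and ×205, subtract): -5275·a = 37.650 → a = ∂d/∂x = -0.007137
Back-substitute: b = ∂d/∂y = +0.001469.
Steepest decrease is along −∇f: components (+0.007137 E, -0.001469 N).
Azimuth = atan2(+0.007137, -0.001469) = 101.6° ≈ 102°.

102°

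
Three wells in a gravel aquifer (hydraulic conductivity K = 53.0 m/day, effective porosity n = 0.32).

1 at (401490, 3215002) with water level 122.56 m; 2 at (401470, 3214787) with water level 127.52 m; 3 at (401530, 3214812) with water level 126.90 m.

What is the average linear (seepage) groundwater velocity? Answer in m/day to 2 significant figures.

3.8 m/day

Taking 1 as reference: 2−1 = (-20, -215, +4.96); 3−1 = (40, -190, +4.34).
Solve a·Δx + b·Δy = Δh: det = (-20)·(-190) − 40·(-215) = 12400.
∂h/∂x = [(+4.96)·(-190) − (+4.34)·(-215)] / 12400 = -0.0007500
∂h/∂y = [(-20)·(+4.34) − 40·(+4.96)] / 12400 = -0.02300
|∇h| = √(-0.0007500² + -0.02300²) = 0.02301
Seepage velocity v = K·i/n = 53.0 × 0.02301 / 0.32 = 3.811 m/day.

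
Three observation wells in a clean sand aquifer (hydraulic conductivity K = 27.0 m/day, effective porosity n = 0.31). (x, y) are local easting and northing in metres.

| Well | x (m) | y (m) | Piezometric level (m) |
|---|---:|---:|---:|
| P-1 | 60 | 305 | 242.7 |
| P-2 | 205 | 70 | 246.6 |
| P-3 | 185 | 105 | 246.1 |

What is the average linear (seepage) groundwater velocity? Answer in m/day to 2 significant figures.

Taking P-1 as reference: P-2−P-1 = (145, -235, +3.9); P-3−P-1 = (125, -200, +3.4).
Determinant of the coordinate differences = 145·(-200) − 125·(-235) = 375.
∂h/∂x = [(+3.9)·(-200) − (+3.4)·(-235)] / 375 = +0.05067
∂h/∂y = [145·(+3.4) − 125·(+3.9)] / 375 = +0.01467
|∇h| = √(0.05067² + 0.01467²) = 0.05275
Seepage velocity v = K·i/n = 27.0 × 0.05275 / 0.31 = 4.594 m/day.

4.6 m/day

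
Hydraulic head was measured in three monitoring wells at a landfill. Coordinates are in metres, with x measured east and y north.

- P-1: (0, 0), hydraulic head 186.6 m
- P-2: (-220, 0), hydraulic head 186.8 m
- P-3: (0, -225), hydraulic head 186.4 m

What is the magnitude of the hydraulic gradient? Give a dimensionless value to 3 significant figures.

0.00127

∂h/∂x = (186.8 − 186.6) / (-220 − 0) = -0.0009091
∂h/∂y = (186.4 − 186.6) / (-225 − 0) = +0.0008889
|∇h| = √(-0.0009091² + 0.0008889²) = 0.001271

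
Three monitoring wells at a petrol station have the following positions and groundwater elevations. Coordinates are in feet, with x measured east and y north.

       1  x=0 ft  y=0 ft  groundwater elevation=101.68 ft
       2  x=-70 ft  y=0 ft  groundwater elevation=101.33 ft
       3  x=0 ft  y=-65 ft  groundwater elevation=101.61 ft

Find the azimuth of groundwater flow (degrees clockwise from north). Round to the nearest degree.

∂h/∂x = (101.33 − 101.68) / (-70 − 0) = +0.005000
∂h/∂y = (101.61 − 101.68) / (-65 − 0) = +0.001077
Flow direction (−∇h) has components (-0.005000 E, -0.001077 N).
Azimuth = atan2(E, N) = atan2(-0.005000, -0.001077) = 257.8° ≈ 258°.

258°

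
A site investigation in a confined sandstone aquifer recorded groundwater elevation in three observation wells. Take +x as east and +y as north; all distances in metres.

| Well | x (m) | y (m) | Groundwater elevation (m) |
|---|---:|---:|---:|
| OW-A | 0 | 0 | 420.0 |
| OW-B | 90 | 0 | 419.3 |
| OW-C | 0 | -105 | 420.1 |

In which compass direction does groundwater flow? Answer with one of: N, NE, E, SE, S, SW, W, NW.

∂h/∂x = (419.3 − 420.0) / (90 − 0) = -0.007778
∂h/∂y = (420.1 − 420.0) / (-105 − 0) = -0.0009524
Flow = −∇h = (+0.007778 east, +0.0009524 north), which points east.

E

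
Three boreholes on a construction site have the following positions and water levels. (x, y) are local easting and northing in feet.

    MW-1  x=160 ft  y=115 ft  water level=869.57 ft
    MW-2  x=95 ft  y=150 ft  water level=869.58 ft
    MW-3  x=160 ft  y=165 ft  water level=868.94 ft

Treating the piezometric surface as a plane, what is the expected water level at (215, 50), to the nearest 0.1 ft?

870.0 ft

With h = a·x + b·y + c and MW-1 as origin, the differences give:
  (-65)·a + 35·b = +0.01
  0·a + 50·b = -0.63
Eliminate b (×50 and ×35, subtract): -3250·a = 22.550 → a = ∂h/∂x = -0.006938
Back-substitute: b = ∂h/∂y = -0.01260.
h(215, 50) = 869.57 + (-0.006938)·(55) + (-0.01260)·(-65) = 869.57 -0.382 +0.819 = 870.007 ft.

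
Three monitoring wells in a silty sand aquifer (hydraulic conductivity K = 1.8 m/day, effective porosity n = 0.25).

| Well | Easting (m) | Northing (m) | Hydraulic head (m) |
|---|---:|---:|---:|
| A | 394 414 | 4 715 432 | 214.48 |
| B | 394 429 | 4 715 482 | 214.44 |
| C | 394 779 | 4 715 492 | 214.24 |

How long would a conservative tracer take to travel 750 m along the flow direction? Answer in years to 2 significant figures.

Three-point gradient (reference A): Δ to B = (15, 50, -0.04), Δ to C = (365, 60, -0.24).
∂h/∂x = -0.0005533, ∂h/∂y = -0.0006340 (det = -17350).
|∇h| = √(-0.0005533² + -0.0006340²) = 0.0008415
Seepage velocity v = K·i/n = 1.8 × 0.0008415 / 0.25 = 0.006059 m/day.
t = 750 / 0.006059 = 1.238e+05 days = 339 years.

340 years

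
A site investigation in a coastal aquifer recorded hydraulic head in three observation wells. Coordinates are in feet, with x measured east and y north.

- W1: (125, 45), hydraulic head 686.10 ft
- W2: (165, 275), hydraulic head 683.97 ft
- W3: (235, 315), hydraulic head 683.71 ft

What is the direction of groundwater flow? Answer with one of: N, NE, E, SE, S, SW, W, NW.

N

With h = a·x + b·y + c and W1 as origin, the differences give:
  40·a + 230·b = -2.13
  110·a + 270·b = -2.39
Eliminate b (×270 and ×230, subtract): -14500·a = -25.400 → a = ∂h/∂x = +0.001752
Back-substitute: b = ∂h/∂y = -0.009566.
Flow = −∇h = (-0.001752 east, +0.009566 north), which points north.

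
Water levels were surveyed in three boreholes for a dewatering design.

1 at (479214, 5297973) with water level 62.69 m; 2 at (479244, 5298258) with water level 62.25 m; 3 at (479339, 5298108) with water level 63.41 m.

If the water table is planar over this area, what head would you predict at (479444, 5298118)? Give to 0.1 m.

Taking 1 as reference: 2−1 = (30, 285, -0.44); 3−1 = (125, 135, +0.72).
Solve a·Δx + b·Δy = Δh: det = 30·135 − 125·285 = -31575.
∂h/∂x = [(-0.44)·135 − (+0.72)·285] / -31575 = +0.008380
∂h/∂y = [30·(+0.72) − 125·(-0.44)] / -31575 = -0.002426
h(479444, 5298118) = 62.69 + (+0.008380)·(230) + (-0.002426)·(145) = 62.69 +1.927 -0.352 = 64.266 m.

64.3 m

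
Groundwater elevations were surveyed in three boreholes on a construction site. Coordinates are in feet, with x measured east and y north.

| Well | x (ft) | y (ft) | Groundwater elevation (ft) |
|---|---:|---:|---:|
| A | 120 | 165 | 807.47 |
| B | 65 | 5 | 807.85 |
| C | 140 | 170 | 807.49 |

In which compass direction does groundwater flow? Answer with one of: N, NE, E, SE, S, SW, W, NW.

NW

Differences from A: to B (Δx, Δy, Δh) = (-55, -160, +0.38); to C = (20, 5, +0.02).
Solve a·Δx + b·Δy = Δh: det = (-55)·5 − 20·(-160) = 2925.
∂h/∂x = [(+0.38)·5 − (+0.02)·(-160)] / 2925 = +0.001744
∂h/∂y = [(-55)·(+0.02) − 20·(+0.38)] / 2925 = -0.002974
Flow = −∇h = (-0.001744 east, +0.002974 north), which points northwest.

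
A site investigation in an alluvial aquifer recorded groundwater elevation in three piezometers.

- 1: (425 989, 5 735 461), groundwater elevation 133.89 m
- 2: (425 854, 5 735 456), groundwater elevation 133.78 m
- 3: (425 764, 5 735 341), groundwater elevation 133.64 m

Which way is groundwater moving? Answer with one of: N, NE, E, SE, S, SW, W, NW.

Differences from 1: to 2 (Δx, Δy, Δh) = (-135, -5, -0.11); to 3 = (-225, -120, -0.25).
Solve a·Δx + b·Δy = Δh: det = (-135)·(-120) − (-225)·(-5) = 15075.
∂h/∂x = [(-0.11)·(-120) − (-0.25)·(-5)] / 15075 = +0.0007927
∂h/∂y = [(-135)·(-0.25) − (-225)·(-0.11)] / 15075 = +0.0005970
Flow = −∇h = (-0.0007927 east, -0.0005970 north), which points southwest.

SW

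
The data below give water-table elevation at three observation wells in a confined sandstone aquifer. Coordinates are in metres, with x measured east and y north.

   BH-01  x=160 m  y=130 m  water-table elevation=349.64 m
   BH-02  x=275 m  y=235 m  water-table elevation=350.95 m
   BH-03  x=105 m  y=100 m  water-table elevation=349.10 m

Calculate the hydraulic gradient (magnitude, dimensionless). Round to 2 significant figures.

With h = a·x + b·y + c and BH-01 as origin, the differences give:
  115·a + 105·b = +1.31
  (-55)·a + (-30)·b = -0.54
Eliminate b (×(-30) and ×105, subtract): 2325·a = 17.400 → a = ∂h/∂x = +0.007484
Back-substitute: b = ∂h/∂y = +0.004280.
|∇h| = √(0.007484² + 0.004280²) = 0.008621

0.0086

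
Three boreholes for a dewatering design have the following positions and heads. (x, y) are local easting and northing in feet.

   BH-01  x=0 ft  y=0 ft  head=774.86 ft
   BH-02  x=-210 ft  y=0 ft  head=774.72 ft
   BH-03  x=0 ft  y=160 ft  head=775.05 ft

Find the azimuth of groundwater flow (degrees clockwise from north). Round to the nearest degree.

209°

∂h/∂x = (774.72 − 774.86) / (-210 − 0) = +0.0006667
∂h/∂y = (775.05 − 774.86) / (160 − 0) = +0.001187
Flow direction (−∇h) has components (-0.0006667 E, -0.001187 N).
Azimuth = atan2(E, N) = atan2(-0.0006667, -0.001187) = 209.3° ≈ 209°.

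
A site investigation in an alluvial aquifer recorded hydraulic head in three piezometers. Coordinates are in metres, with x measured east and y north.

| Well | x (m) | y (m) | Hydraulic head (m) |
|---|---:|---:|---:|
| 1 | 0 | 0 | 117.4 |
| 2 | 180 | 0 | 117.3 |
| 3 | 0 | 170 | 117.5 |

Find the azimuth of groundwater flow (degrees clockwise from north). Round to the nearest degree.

∂h/∂x = (117.3 − 117.4) / (180 − 0) = -0.0005556
∂h/∂y = (117.5 − 117.4) / (170 − 0) = +0.0005882
Flow direction (−∇h) has components (+0.0005556 E, -0.0005882 N).
Azimuth = atan2(E, N) = atan2(+0.0005556, -0.0005882) = 136.6° ≈ 137°.

137°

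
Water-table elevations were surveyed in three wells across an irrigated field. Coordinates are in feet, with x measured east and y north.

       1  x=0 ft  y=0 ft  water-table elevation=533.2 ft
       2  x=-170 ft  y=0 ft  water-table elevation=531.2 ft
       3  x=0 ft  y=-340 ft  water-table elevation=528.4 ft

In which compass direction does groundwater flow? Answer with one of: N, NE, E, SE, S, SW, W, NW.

SW

∂h/∂x = (531.2 − 533.2) / (-170 − 0) = +0.01176
∂h/∂y = (528.4 − 533.2) / (-340 − 0) = +0.01412
Flow = −∇h = (-0.01176 east, -0.01412 north), which points southwest.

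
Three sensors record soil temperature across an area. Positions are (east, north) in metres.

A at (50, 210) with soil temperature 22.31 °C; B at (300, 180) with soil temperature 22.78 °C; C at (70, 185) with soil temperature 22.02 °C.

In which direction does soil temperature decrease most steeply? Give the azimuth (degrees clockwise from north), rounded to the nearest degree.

Differences from A: to B (Δx, Δy, Δh) = (250, -30, +0.47); to C = (20, -25, -0.29).
Determinant of the coordinate differences = 250·(-25) − 20·(-30) = -5650.
∂T/∂x = [(+0.47)·(-25) − (-0.29)·(-30)] / -5650 = +0.003619
∂T/∂y = [250·(-0.29) − 20·(+0.47)] / -5650 = +0.01450
Steepest decrease is along −∇f: components (-0.003619 E, -0.01450 N).
Azimuth = atan2(-0.003619, -0.01450) = 194.0° ≈ 194°.

194°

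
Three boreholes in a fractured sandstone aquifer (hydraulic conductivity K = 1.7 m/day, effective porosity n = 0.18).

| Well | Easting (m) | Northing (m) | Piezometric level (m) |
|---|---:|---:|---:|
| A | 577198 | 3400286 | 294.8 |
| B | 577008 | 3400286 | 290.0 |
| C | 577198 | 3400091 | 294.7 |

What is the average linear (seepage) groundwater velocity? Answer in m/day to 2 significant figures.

0.24 m/day

∂h/∂x = (290.0 − 294.8) / (577008 − 577198) = +0.02526
∂h/∂y = (294.7 − 294.8) / (3400091 − 3400286) = +0.0005128
|∇h| = √(0.02526² + 0.0005128²) = 0.02527
Seepage velocity v = K·i/n = 1.7 × 0.02527 / 0.18 = 0.2387 m/day.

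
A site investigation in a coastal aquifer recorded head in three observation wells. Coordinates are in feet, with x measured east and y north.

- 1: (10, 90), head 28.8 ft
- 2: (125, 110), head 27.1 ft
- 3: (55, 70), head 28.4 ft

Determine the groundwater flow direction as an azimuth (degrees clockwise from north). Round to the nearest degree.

054°

With h = a·x + b·y + c and 1 as origin, the differences give:
  115·a + 20·b = -1.7
  45·a + (-20)·b = -0.4
Eliminate b (×(-20) and ×20, subtract): -3200·a = 42.00 → a = ∂h/∂x = -0.01313
Back-substitute: b = ∂h/∂y = -0.009531.
Flow direction (−∇h) has components (+0.01313 E, +0.009531 N).
Azimuth = atan2(E, N) = atan2(+0.01313, +0.009531) = 54.0° ≈ 054°.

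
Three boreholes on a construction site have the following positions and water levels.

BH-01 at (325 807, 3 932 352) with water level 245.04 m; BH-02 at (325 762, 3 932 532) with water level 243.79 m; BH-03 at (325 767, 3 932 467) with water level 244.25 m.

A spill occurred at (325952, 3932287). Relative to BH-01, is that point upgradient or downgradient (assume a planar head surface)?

upgradient

With h = a·x + b·y + c and BH-01 as origin, the differences give:
  (-45)·a + 180·b = -1.25
  (-40)·a + 115·b = -0.79
Eliminate b (×115 and ×180, subtract): 2025·a = -1.550 → a = ∂h/∂x = -0.0007654
Back-substitute: b = ∂h/∂y = -0.007136.
Head at (325952, 3932287) = 245.04 + (-0.0007654)·(145) + (-0.007136)·(-65) = 245.39 m.
That is higher than the 245.04 m at BH-01, so the point is upgradient.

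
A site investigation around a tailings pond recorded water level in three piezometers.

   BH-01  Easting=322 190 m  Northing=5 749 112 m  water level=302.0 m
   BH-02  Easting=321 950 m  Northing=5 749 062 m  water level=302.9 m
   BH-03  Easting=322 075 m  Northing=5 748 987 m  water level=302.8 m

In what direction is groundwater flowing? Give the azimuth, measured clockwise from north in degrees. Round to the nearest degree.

039°

Taking BH-01 as reference: BH-02−BH-01 = (-240, -50, +0.9); BH-03−BH-01 = (-115, -125, +0.8).
Solve a·Δx + b·Δy = Δh: det = (-240)·(-125) − (-115)·(-50) = 24250.
∂h/∂x = [(+0.9)·(-125) − (+0.8)·(-50)] / 24250 = -0.002990
∂h/∂y = [(-240)·(+0.8) − (-115)·(+0.9)] / 24250 = -0.003649
Flow direction (−∇h) has components (+0.002990 E, +0.003649 N).
Azimuth = atan2(E, N) = atan2(+0.002990, +0.003649) = 39.3° ≈ 039°.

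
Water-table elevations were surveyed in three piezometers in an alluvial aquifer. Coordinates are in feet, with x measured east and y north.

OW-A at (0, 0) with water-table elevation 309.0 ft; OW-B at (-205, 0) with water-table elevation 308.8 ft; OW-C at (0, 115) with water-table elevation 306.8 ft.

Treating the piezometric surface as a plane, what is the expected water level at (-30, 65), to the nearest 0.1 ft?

307.7 ft

∂h/∂x = (308.8 − 309.0) / (-205 − 0) = +0.0009756
∂h/∂y = (306.8 − 309.0) / (115 − 0) = -0.01913
h(-30, 65) = 309.0 + (+0.0009756)·(-30) + (-0.01913)·(65) = 309.0 -0.029 -1.243 = 307.727 ft.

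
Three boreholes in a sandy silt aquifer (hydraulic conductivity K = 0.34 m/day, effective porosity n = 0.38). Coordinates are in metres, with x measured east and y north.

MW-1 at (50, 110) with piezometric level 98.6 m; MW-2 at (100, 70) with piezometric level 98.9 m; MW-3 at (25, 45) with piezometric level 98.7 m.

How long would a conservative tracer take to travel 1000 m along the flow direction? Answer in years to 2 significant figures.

650 years

Differences from MW-1: to MW-2 (Δx, Δy, Δh) = (50, -40, +0.3); to MW-3 = (-25, -65, +0.1).
Determinant of the coordinate differences = 50·(-65) − (-25)·(-40) = -4250.
∂h/∂x = [(+0.3)·(-65) − (+0.1)·(-40)] / -4250 = +0.003647
∂h/∂y = [50·(+0.1) − (-25)·(+0.3)] / -4250 = -0.002941
|∇h| = √(0.003647² + -0.002941²) = 0.004685
Seepage velocity v = K·i/n = 0.34 × 0.004685 / 0.38 = 0.004192 m/day.
t = 1000 / 0.004192 = 2.385e+05 days = 653 years.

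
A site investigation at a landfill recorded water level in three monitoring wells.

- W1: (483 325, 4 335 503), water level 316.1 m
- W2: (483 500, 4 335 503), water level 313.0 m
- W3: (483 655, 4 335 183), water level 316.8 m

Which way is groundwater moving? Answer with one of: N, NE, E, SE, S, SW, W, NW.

Taking W1 as reference: W2−W1 = (175, 0, -3.1); W3−W1 = (330, -320, +0.7).
Solve a·Δx + b·Δy = Δh: det = 175·(-320) − 330·0 = -56000.
∂h/∂x = [(-3.1)·(-320) − (+0.7)·0] / -56000 = -0.01771
∂h/∂y = [175·(+0.7) − 330·(-3.1)] / -56000 = -0.02046
Flow = −∇h = (+0.01771 east, +0.02046 north), which points northeast.

NE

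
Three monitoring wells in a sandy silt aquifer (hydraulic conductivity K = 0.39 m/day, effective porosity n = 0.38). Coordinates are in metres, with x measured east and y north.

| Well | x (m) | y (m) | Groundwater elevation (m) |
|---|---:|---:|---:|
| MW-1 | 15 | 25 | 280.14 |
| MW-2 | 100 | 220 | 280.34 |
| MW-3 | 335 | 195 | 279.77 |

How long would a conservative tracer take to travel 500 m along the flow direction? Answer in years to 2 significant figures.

With h = a·x + b·y + c and MW-1 as origin, the differences give:
  85·a + 195·b = +0.20
  320·a + 170·b = -0.37
Eliminate b (×170 and ×195, subtract): -47950·a = 106.150 → a = ∂h/∂x = -0.002214
Back-substitute: b = ∂h/∂y = +0.001991.
|∇h| = √(-0.002214² + 0.001991²) = 0.002978
Seepage velocity v = K·i/n = 0.39 × 0.002978 / 0.38 = 0.003056 m/day.
t = 500 / 0.003056 = 1.636e+05 days = 448 years.

450 years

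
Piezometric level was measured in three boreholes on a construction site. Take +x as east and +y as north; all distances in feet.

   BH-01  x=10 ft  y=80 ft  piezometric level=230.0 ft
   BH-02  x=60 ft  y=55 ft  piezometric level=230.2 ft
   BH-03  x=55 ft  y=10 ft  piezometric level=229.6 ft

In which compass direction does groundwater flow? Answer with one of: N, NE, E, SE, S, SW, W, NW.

SW

Differences from BH-01: to BH-02 (Δx, Δy, Δh) = (50, -25, +0.2); to BH-03 = (45, -70, -0.4).
Determinant of the coordinate differences = 50·(-70) − 45·(-25) = -2375.
∂h/∂x = [(+0.2)·(-70) − (-0.4)·(-25)] / -2375 = +0.01011
∂h/∂y = [50·(-0.4) − 45·(+0.2)] / -2375 = +0.01221
Flow = −∇h = (-0.01011 east, -0.01221 north), which points southwest.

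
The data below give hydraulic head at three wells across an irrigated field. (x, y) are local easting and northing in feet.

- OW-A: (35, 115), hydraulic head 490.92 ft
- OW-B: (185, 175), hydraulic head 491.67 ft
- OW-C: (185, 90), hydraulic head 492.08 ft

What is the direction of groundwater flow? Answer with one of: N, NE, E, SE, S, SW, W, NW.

NW

Taking OW-A as reference: OW-B−OW-A = (150, 60, +0.75); OW-C−OW-A = (150, -25, +1.16).
Determinant of the coordinate differences = 150·(-25) − 150·60 = -12750.
∂h/∂x = [(+0.75)·(-25) − (+1.16)·60] / -12750 = +0.006929
∂h/∂y = [150·(+1.16) − 150·(+0.75)] / -12750 = -0.004824
Flow = −∇h = (-0.006929 east, +0.004824 north), which points northwest.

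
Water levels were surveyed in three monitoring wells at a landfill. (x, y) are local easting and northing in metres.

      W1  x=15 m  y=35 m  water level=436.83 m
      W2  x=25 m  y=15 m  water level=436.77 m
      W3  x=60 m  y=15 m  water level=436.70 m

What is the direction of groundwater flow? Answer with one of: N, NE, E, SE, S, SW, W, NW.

Taking W1 as reference: W2−W1 = (10, -20, -0.06); W3−W1 = (45, -20, -0.13).
Solve a·Δx + b·Δy = Δh: det = 10·(-20) − 45·(-20) = 700.
∂h/∂x = [(-0.06)·(-20) − (-0.13)·(-20)] / 700 = -0.002000
∂h/∂y = [10·(-0.13) − 45·(-0.06)] / 700 = +0.002000
Flow = −∇h = (+0.002000 east, -0.002000 north), which points southeast.

SE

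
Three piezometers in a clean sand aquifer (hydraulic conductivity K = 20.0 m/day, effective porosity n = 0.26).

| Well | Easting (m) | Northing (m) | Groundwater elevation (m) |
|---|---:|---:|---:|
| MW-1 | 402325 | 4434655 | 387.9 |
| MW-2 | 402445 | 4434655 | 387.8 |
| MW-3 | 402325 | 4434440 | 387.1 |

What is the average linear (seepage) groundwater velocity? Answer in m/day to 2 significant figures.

∂h/∂x = (387.8 − 387.9) / (402445 − 402325) = -0.0008333
∂h/∂y = (387.1 − 387.9) / (4434440 − 4434655) = +0.003721
|∇h| = √(-0.0008333² + 0.003721²) = 0.003813
Seepage velocity v = K·i/n = 20.0 × 0.003813 / 0.26 = 0.2933 m/day.

0.29 m/day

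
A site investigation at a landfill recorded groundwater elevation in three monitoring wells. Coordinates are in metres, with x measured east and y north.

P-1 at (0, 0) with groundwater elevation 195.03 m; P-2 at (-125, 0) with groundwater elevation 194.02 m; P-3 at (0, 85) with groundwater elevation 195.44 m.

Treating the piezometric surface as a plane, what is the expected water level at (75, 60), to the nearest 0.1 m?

195.9 m

∂h/∂x = (194.02 − 195.03) / (-125 − 0) = +0.008080
∂h/∂y = (195.44 − 195.03) / (85 − 0) = +0.004824
h(75, 60) = 195.03 + (+0.008080)·(75) + (+0.004824)·(60) = 195.03 +0.606 +0.289 = 195.925 m.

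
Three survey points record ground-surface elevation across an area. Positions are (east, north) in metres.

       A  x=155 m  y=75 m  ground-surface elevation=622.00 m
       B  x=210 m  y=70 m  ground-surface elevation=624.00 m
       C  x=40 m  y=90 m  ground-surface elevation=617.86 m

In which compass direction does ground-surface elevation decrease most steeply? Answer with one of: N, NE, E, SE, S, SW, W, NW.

Three-point gradient (reference A): Δ to B = (55, -5, +2.00), Δ to C = (-115, 15, -4.14).
∂z/∂x = +0.03720, ∂z/∂y = +0.009200 (det = 250).
Steepest decrease is along −∇f = (-0.03720 E, -0.009200 N) → west.

W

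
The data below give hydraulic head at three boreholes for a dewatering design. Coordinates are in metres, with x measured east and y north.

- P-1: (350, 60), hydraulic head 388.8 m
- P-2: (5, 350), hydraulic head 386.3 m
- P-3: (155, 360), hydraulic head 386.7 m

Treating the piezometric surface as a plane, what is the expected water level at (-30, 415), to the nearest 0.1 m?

385.9 m

Differences from P-1: to P-2 (Δx, Δy, Δh) = (-345, 290, -2.5); to P-3 = (-195, 300, -2.1).
Determinant of the coordinate differences = (-345)·300 − (-195)·290 = -46950.
∂h/∂x = [(-2.5)·300 − (-2.1)·290] / -46950 = +0.003003
∂h/∂y = [(-345)·(-2.1) − (-195)·(-2.5)] / -46950 = -0.005048
h(-30, 415) = 388.8 + (+0.003003)·(-380) + (-0.005048)·(355) = 388.8 -1.141 -1.792 = 385.867 m.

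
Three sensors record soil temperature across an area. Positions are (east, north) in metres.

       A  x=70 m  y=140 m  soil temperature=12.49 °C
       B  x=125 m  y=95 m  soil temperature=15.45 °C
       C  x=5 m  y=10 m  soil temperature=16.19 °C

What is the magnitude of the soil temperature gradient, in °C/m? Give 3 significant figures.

Differences from A: to B (Δx, Δy, Δh) = (55, -45, +2.96); to C = (-65, -130, +3.70).
Determinant of the coordinate differences = 55·(-130) − (-65)·(-45) = -10075.
∂T/∂x = [(+2.96)·(-130) − (+3.70)·(-45)] / -10075 = +0.02167
∂T/∂y = [55·(+3.70) − (-65)·(+2.96)] / -10075 = -0.03930
|∇f| = √(0.02167² + -0.03930²) = 0.04488 °C/m

0.0449 °C/m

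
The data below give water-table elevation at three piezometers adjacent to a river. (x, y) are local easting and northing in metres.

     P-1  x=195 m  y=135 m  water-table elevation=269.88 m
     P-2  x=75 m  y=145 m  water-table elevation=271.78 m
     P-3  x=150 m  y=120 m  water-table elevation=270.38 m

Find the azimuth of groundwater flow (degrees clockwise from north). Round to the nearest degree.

127°

Differences from P-1: to P-2 (Δx, Δy, Δh) = (-120, 10, +1.90); to P-3 = (-45, -15, +0.50).
Determinant of the coordinate differences = (-120)·(-15) − (-45)·10 = 2250.
∂h/∂x = [(+1.90)·(-15) − (+0.50)·10] / 2250 = -0.01489
∂h/∂y = [(-120)·(+0.50) − (-45)·(+1.90)] / 2250 = +0.01133
Flow direction (−∇h) has components (+0.01489 E, -0.01133 N).
Azimuth = atan2(E, N) = atan2(+0.01489, -0.01133) = 127.3° ≈ 127°.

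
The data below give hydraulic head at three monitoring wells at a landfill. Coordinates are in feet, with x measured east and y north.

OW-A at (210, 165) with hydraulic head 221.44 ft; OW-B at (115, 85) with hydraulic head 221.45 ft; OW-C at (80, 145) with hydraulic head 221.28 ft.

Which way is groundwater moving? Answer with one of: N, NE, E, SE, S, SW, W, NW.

With h = a·x + b·y + c and OW-A as origin, the differences give:
  (-95)·a + (-80)·b = +0.01
  (-130)·a + (-20)·b = -0.16
Eliminate b (×(-20) and ×(-80), subtract): -8500·a = -13.000 → a = ∂h/∂x = +0.001529
Back-substitute: b = ∂h/∂y = -0.001941.
Flow = −∇h = (-0.001529 east, +0.001941 north), which points northwest.

NW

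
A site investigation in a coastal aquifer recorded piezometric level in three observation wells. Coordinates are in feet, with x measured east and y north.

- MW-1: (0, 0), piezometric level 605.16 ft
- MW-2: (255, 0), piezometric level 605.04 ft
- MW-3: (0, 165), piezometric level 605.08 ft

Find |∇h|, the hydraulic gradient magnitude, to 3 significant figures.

∂h/∂x = (605.04 − 605.16) / (255 − 0) = -0.0004706
∂h/∂y = (605.08 − 605.16) / (165 − 0) = -0.0004848
|∇h| = √(-0.0004706² + -0.0004848²) = 0.0006756

0.000676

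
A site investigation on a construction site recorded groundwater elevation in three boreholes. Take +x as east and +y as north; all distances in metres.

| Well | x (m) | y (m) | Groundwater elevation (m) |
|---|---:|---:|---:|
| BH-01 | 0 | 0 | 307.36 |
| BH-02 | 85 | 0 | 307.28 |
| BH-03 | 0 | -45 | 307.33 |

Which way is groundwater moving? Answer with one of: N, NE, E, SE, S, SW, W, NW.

SE

∂h/∂x = (307.28 − 307.36) / (85 − 0) = -0.0009412
∂h/∂y = (307.33 − 307.36) / (-45 − 0) = +0.0006667
Flow = −∇h = (+0.0009412 east, -0.0006667 north), which points southeast.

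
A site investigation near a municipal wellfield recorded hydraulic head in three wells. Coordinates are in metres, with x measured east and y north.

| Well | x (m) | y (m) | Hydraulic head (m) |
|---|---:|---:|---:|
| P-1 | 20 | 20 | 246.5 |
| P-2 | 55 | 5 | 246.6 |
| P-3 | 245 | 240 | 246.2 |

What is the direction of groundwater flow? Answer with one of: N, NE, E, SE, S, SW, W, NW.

NW

With h = a·x + b·y + c and P-1 as origin, the differences give:
  35·a + (-15)·b = +0.1
  225·a + 220·b = -0.3
Eliminate b (×220 and ×(-15), subtract): 11075·a = 17.50 → a = ∂h/∂x = +0.001580
Back-substitute: b = ∂h/∂y = -0.002980.
Flow = −∇h = (-0.001580 east, +0.002980 north), which points northwest.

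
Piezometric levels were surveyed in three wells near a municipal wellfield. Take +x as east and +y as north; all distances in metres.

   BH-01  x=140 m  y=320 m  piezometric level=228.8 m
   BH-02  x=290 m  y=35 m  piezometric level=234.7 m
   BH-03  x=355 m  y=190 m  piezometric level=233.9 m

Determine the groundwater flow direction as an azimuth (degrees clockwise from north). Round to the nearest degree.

306°

Taking BH-01 as reference: BH-02−BH-01 = (150, -285, +5.9); BH-03−BH-01 = (215, -130, +5.1).
Solve a·Δx + b·Δy = Δh: det = 150·(-130) − 215·(-285) = 41775.
∂h/∂x = [(+5.9)·(-130) − (+5.1)·(-285)] / 41775 = +0.01643
∂h/∂y = [150·(+5.1) − 215·(+5.9)] / 41775 = -0.01205
Flow direction (−∇h) has components (-0.01643 E, +0.01205 N).
Azimuth = atan2(E, N) = atan2(-0.01643, +0.01205) = 306.3° ≈ 306°.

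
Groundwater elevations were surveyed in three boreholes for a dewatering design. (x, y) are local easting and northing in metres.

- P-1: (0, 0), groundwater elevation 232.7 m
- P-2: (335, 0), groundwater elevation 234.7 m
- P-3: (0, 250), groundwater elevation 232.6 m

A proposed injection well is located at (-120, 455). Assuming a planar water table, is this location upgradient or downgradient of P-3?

downgradient

∂h/∂x = (234.7 − 232.7) / (335 − 0) = +0.005970
∂h/∂y = (232.6 − 232.7) / (250 − 0) = -0.0004000
Head at (-120, 455) = 232.7 + (+0.005970)·(-120) + (-0.0004000)·(455) = 231.80 m.
That is lower than the 232.6 m at P-3, so the point is downgradient.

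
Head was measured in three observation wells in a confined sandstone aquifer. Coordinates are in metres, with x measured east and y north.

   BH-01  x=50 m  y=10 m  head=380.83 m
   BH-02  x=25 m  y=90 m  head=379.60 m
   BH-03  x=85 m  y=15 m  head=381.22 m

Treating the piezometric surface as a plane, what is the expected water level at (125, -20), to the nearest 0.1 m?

382.1 m

Taking BH-01 as reference: BH-02−BH-01 = (-25, 80, -1.23); BH-03−BH-01 = (35, 5, +0.39).
Determinant of the coordinate differences = (-25)·5 − 35·80 = -2925.
∂h/∂x = [(-1.23)·5 − (+0.39)·80] / -2925 = +0.01277
∂h/∂y = [(-25)·(+0.39) − 35·(-1.23)] / -2925 = -0.01138
h(125, -20) = 380.83 + (+0.01277)·(75) + (-0.01138)·(-30) = 380.83 +0.958 +0.342 = 382.129 m.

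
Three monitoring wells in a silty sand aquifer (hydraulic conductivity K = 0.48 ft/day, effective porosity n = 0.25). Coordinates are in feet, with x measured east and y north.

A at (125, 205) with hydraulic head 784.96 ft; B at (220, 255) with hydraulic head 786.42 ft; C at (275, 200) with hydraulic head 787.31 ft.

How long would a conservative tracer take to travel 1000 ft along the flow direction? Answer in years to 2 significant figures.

Taking A as reference: B−A = (95, 50, +1.46); C−A = (150, -5, +2.35).
Determinant of the coordinate differences = 95·(-5) − 150·50 = -7975.
∂h/∂x = [(+1.46)·(-5) − (+2.35)·50] / -7975 = +0.01565
∂h/∂y = [95·(+2.35) − 150·(+1.46)] / -7975 = -0.0005329
|∇h| = √(0.01565² + -0.0005329²) = 0.01566
Seepage velocity v = K·i/n = 0.48 × 0.01566 / 0.25 = 0.03007 ft/day.
t = 1000 / 0.03007 = 3.326e+04 days = 91.1 years.

91 years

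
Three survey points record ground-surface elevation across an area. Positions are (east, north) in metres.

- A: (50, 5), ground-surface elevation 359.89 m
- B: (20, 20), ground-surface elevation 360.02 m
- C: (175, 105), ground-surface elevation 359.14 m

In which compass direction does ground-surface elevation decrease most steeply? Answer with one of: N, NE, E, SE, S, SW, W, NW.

With z = a·x + b·y + c and A as origin, the differences give:
  (-30)·a + 15·b = +0.13
  125·a + 100·b = -0.75
Eliminate b (×100 and ×15, subtract): -4875·a = 24.250 → a = ∂z/∂x = -0.004974
Back-substitute: b = ∂z/∂y = -0.001282.
Steepest decrease is along −∇f = (+0.004974 E, +0.001282 N) → east.

E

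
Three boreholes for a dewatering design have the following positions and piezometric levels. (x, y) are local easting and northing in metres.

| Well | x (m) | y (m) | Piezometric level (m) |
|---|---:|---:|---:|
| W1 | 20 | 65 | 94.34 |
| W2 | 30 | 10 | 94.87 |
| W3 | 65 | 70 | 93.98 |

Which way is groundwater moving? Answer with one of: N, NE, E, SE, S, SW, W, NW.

Taking W1 as reference: W2−W1 = (10, -55, +0.53); W3−W1 = (45, 5, -0.36).
Solve a·Δx + b·Δy = Δh: det = 10·5 − 45·(-55) = 2525.
∂h/∂x = [(+0.53)·5 − (-0.36)·(-55)] / 2525 = -0.006792
∂h/∂y = [10·(-0.36) − 45·(+0.53)] / 2525 = -0.01087
Flow = −∇h = (+0.006792 east, +0.01087 north), which points northeast.

NE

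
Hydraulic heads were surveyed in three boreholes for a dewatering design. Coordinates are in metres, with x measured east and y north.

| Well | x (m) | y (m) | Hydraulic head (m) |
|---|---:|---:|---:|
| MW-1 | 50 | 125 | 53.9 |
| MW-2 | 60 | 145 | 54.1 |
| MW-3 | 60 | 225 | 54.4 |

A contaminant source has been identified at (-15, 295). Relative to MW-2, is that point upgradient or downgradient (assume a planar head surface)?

downgradient

Differences from MW-1: to MW-2 (Δx, Δy, Δh) = (10, 20, +0.2); to MW-3 = (10, 100, +0.5).
Determinant of the coordinate differences = 10·100 − 10·20 = 800.
∂h/∂x = [(+0.2)·100 − (+0.5)·20] / 800 = +0.01250
∂h/∂y = [10·(+0.5) − 10·(+0.2)] / 800 = +0.003750
Head at (-15, 295) = 53.9 + (+0.01250)·(-65) + (+0.003750)·(170) = 53.72 m.
That is lower than the 54.1 m at MW-2, so the point is downgradient.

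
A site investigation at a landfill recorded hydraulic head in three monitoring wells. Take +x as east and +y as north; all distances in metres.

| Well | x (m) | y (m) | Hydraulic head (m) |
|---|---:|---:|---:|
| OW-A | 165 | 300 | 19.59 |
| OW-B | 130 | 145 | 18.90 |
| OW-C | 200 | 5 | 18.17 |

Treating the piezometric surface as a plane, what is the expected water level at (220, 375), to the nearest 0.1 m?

19.9 m

With h = a·x + b·y + c and OW-A as origin, the differences give:
  (-35)·a + (-155)·b = -0.69
  35·a + (-295)·b = -1.42
Eliminate b (×(-295) and ×(-155), subtract): 15750·a = -16.550 → a = ∂h/∂x = -0.001051
Back-substitute: b = ∂h/∂y = +0.004689.
h(220, 375) = 19.59 + (-0.001051)·(55) + (+0.004689)·(75) = 19.59 -0.058 +0.352 = 19.884 m.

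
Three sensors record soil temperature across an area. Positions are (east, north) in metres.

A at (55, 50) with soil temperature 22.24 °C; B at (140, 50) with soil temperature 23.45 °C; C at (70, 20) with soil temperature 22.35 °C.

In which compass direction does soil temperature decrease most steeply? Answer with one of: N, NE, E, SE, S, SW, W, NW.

W

Differences from A: to B (Δx, Δy, Δh) = (85, 0, +1.21); to C = (15, -30, +0.11).
Determinant of the coordinate differences = 85·(-30) − 15·0 = -2550.
∂T/∂x = [(+1.21)·(-30) − (+0.11)·0] / -2550 = +0.01424
∂T/∂y = [85·(+0.11) − 15·(+1.21)] / -2550 = +0.003451
Steepest decrease is along −∇f = (-0.01424 E, -0.003451 N) → west.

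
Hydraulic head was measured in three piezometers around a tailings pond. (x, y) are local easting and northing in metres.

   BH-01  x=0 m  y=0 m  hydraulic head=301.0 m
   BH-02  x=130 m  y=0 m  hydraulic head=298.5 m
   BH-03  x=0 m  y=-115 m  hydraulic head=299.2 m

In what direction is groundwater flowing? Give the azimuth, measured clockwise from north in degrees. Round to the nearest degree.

129°

∂h/∂x = (298.5 − 301.0) / (130 − 0) = -0.01923
∂h/∂y = (299.2 − 301.0) / (-115 − 0) = +0.01565
Flow direction (−∇h) has components (+0.01923 E, -0.01565 N).
Azimuth = atan2(E, N) = atan2(+0.01923, -0.01565) = 129.1° ≈ 129°.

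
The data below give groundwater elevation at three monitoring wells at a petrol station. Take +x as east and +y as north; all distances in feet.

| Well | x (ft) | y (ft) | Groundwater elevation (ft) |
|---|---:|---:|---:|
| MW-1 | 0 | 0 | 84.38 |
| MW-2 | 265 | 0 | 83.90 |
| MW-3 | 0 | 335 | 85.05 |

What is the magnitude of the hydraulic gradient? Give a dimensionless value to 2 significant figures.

∂h/∂x = (83.90 − 84.38) / (265 − 0) = -0.001811
∂h/∂y = (85.05 − 84.38) / (335 − 0) = +0.002000
|∇h| = √(-0.001811² + 0.002000²) = 0.002698

0.0027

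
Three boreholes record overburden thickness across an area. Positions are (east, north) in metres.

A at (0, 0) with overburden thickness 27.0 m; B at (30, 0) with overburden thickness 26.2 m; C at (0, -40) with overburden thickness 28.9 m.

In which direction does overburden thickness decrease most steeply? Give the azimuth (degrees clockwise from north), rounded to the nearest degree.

029°

∂d/∂x = (26.2 − 27.0) / (30 − 0) = -0.02667
∂d/∂y = (28.9 − 27.0) / (-40 − 0) = -0.04750
Steepest decrease is along −∇f: components (+0.02667 E, +0.04750 N).
Azimuth = atan2(+0.02667, +0.04750) = 29.3° ≈ 029°.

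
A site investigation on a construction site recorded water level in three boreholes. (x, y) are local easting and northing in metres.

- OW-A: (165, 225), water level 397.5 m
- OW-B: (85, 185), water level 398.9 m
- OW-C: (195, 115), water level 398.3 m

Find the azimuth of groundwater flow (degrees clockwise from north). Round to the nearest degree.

Differences from OW-A: to OW-B (Δx, Δy, Δh) = (-80, -40, +1.4); to OW-C = (30, -110, +0.8).
Solve a·Δx + b·Δy = Δh: det = (-80)·(-110) − 30·(-40) = 10000.
∂h/∂x = [(+1.4)·(-110) − (+0.8)·(-40)] / 10000 = -0.01220
∂h/∂y = [(-80)·(+0.8) − 30·(+1.4)] / 10000 = -0.01060
Flow direction (−∇h) has components (+0.01220 E, +0.01060 N).
Azimuth = atan2(E, N) = atan2(+0.01220, +0.01060) = 49.0° ≈ 049°.

049°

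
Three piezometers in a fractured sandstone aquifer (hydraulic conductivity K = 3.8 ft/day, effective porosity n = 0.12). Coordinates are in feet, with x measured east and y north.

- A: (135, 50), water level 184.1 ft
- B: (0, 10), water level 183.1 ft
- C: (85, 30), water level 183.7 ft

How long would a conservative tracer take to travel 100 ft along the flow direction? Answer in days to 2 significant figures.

390 days

Differences from A: to B (Δx, Δy, Δh) = (-135, -40, -1.0); to C = (-50, -20, -0.4).
Determinant of the coordinate differences = (-135)·(-20) − (-50)·(-40) = 700.
∂h/∂x = [(-1.0)·(-20) − (-0.4)·(-40)] / 700 = +0.005714
∂h/∂y = [(-135)·(-0.4) − (-50)·(-1.0)] / 700 = +0.005714
|∇h| = √(0.005714² + 0.005714²) = 0.008081
Seepage velocity v = K·i/n = 3.8 × 0.008081 / 0.12 = 0.2559 ft/day.
t = 100 / 0.2559 = 390.8 days.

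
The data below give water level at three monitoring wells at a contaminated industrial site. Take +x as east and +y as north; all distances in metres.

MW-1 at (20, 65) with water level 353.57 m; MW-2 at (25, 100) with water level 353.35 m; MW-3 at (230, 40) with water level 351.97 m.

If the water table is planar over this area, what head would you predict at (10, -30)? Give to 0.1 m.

Taking MW-1 as reference: MW-2−MW-1 = (5, 35, -0.22); MW-3−MW-1 = (210, -25, -1.60).
Solve a·Δx + b·Δy = Δh: det = 5·(-25) − 210·35 = -7475.
∂h/∂x = [(-0.22)·(-25) − (-1.60)·35] / -7475 = -0.008227
∂h/∂y = [5·(-1.60) − 210·(-0.22)] / -7475 = -0.005110
h(10, -30) = 353.57 + (-0.008227)·(-10) + (-0.005110)·(-95) = 353.57 +0.082 +0.485 = 354.138 m.

354.1 m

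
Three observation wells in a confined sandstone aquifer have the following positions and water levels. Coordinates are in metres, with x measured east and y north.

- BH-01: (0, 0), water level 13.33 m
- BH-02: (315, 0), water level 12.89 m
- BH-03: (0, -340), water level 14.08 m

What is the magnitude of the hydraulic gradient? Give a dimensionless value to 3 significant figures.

0.00261

∂h/∂x = (12.89 − 13.33) / (315 − 0) = -0.001397
∂h/∂y = (14.08 − 13.33) / (-340 − 0) = -0.002206
|∇h| = √(-0.001397² + -0.002206²) = 0.002611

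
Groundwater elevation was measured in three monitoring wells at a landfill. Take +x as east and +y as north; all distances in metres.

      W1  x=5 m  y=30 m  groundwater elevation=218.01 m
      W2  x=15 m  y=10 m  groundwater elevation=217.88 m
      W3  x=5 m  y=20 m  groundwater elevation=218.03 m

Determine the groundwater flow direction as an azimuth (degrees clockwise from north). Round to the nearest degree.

Taking W1 as reference: W2−W1 = (10, -20, -0.13); W3−W1 = (0, -10, +0.02).
Solve a·Δx + b·Δy = Δh: det = 10·(-10) − 0·(-20) = -100.
∂h/∂x = [(-0.13)·(-10) − (+0.02)·(-20)] / -100 = -0.01700
∂h/∂y = [10·(+0.02) − 0·(-0.13)] / -100 = -0.002000
Flow direction (−∇h) has components (+0.01700 E, +0.002000 N).
Azimuth = atan2(E, N) = atan2(+0.01700, +0.002000) = 83.3° ≈ 083°.

083°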